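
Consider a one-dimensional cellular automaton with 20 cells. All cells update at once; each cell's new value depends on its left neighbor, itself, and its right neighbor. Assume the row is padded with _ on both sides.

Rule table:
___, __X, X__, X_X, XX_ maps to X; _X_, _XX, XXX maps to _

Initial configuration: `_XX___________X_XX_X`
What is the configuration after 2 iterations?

X_XXXXXXXXXXXX_X_XX_
_X___________XX_X_XX

_X___________XX_X_XX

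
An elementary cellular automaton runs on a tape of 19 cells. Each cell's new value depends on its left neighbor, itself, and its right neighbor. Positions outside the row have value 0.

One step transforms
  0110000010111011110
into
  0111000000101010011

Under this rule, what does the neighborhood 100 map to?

At position 3 the neighborhood is 100; the next row has 1 there.

1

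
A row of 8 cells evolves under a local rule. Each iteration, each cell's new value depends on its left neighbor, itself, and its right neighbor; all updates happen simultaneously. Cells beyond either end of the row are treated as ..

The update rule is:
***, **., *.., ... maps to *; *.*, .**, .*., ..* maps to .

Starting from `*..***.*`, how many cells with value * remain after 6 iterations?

iteration 1: .*..**..
iteration 2: ..*..***
iteration 3: *..*..**
iteration 4: .*..*..*
iteration 5: ..*..*..
iteration 6: *..*..**
count of *: 4

4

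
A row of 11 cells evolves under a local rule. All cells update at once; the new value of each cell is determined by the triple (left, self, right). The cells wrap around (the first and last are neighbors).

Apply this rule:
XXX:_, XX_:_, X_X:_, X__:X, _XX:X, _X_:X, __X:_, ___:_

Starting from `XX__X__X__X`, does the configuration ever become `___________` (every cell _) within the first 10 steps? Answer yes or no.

no

__X_XX_XX_X
X_X_X__X__X
__X_XX_XX_X  (repeats step 1; period 2)
step 10: X_X_X__X__X
step 10 is X_X_X__X__X, still not uniform _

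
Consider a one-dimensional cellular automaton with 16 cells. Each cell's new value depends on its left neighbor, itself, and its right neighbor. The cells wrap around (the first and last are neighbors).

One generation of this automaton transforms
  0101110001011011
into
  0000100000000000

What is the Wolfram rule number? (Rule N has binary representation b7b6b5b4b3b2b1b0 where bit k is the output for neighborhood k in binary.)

position 4: 111 → 1  (bit 7 = 1)
position 5: 110 → 0  (bit 6 = 0)
position 0: 101 → 0  (bit 5 = 0)
position 6: 100 → 0  (bit 4 = 0)
position 3: 011 → 0  (bit 3 = 0)
position 1: 010 → 0  (bit 2 = 0)
position 8: 001 → 0  (bit 1 = 0)
position 7: 000 → 0  (bit 0 = 0)
bits b7..b0 = 10000000 = 128

128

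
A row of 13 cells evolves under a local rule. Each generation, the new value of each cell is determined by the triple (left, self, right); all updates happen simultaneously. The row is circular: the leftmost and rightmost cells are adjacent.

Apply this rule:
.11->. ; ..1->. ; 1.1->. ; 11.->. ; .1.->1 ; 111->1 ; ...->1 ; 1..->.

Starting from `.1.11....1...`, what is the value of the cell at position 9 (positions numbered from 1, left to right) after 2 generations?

.1....11.1.11
.1.11....1...
position 9 holds .

.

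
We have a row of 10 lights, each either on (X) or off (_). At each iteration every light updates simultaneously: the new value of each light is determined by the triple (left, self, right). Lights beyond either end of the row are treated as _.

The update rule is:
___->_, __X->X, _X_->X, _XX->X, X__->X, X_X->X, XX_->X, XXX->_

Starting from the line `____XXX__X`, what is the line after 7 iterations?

iteration 1: ___XX_XXXX
iteration 2: __XXXXX__X
iteration 3: _XX___XXXX
iteration 4: XXXX_XX__X
iteration 5: X__XXXXXXX
iteration 6: XXXX_____X
iteration 7: X__XX___XX

X__XX___XX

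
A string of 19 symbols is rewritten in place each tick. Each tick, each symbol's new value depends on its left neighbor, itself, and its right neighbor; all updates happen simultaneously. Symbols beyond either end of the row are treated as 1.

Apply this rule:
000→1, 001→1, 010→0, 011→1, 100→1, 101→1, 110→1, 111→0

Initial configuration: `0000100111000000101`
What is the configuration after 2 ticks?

0001110111000001110

tick 1: 1111011101111111011
tick 2: 0001110111000001110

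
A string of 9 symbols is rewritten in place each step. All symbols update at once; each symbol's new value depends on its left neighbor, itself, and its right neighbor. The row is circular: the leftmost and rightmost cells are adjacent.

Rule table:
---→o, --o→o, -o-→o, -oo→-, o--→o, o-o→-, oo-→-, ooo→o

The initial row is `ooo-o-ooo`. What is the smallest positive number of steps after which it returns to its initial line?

step 1: oo--o--oo
step 2: o-ooooo-o
step 3: ---ooo---
step 4: ooo-o-ooo

4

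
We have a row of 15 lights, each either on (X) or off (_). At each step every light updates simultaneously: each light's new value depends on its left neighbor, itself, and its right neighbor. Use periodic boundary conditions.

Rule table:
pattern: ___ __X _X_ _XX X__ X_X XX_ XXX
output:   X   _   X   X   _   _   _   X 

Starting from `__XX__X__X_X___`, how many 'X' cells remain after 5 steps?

X_X___X__X_X_XX
__X_X_X__X_X_XX
__X_X_X__X_X_X_
X_X_X_X__X_X_X_
X_X_X_X__X_X_X_
count of X: 7

7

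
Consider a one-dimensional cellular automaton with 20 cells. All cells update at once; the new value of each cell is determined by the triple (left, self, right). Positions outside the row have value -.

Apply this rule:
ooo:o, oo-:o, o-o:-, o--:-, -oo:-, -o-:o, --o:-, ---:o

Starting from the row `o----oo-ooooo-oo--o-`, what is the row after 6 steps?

o-oo--o--oooo--o--o-
o--o--o---ooo--o--o-
o--o--o-o--oo--o--o-
o--o--o-o---o--o--o-
o--o--o-o-o-o--o--o-
o--o--o-o-o-o--o--o-

o--o--o-o-o-o--o--o-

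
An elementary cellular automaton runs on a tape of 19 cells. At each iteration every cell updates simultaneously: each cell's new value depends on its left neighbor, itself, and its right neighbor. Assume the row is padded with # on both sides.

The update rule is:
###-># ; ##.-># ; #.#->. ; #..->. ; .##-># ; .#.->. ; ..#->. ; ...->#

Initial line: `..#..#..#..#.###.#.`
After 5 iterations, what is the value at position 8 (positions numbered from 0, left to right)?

.............###...
.###########.###.#.
.###########.###...
.###########.###.#.  (repeats iteration 2; period 2)
iteration 5: .###########.###...
position 8 holds #

#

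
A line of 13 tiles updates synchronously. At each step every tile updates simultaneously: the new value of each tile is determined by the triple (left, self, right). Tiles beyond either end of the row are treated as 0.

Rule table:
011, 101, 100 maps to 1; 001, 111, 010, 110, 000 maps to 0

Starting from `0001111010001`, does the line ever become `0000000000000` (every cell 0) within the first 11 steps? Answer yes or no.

yes

0001000101000
0000100010100
0000010001010
0000001000101
0000000100010
0000000010001
0000000001000
0000000000100
0000000000010
0000000000001
0000000000000
all cells are 0 at step 11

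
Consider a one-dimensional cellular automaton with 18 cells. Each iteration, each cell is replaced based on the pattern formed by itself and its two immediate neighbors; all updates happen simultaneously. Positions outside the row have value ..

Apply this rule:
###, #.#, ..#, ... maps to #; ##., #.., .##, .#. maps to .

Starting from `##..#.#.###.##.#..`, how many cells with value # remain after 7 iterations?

7

iteration 1: ...#.#.#.#.#..#..#
iteration 2: ###.#.#.#.#..#..#.
iteration 3: .#.#.#.#.#..#..#..
iteration 4: #.#.#.#.#..#..#..#
iteration 5: .#.#.#.#..#..#..#.
iteration 6: #.#.#.#..#..#..#..
iteration 7: .#.#.#..#..#..#..#
count of #: 7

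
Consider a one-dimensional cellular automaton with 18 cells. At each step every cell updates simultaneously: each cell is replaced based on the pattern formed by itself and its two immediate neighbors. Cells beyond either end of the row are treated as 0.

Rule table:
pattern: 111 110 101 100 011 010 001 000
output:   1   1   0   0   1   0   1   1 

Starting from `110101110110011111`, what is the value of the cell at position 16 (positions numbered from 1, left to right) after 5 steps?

1

110001110110111111
110111110110111111
110111110110111111  (fixed point — unchanged through step 5)
position 16 holds 1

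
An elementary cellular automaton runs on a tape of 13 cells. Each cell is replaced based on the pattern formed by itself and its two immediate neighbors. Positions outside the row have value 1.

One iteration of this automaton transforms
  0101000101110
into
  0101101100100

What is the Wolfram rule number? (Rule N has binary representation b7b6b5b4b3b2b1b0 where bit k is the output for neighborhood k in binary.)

position 10: 111 → 1  (bit 7 = 1)
position 11: 110 → 0  (bit 6 = 0)
position 0: 101 → 0  (bit 5 = 0)
position 4: 100 → 1  (bit 4 = 1)
position 9: 011 → 0  (bit 3 = 0)
position 1: 010 → 1  (bit 2 = 1)
position 6: 001 → 1  (bit 1 = 1)
position 5: 000 → 0  (bit 0 = 0)
bits b7..b0 = 10010110 = 150

150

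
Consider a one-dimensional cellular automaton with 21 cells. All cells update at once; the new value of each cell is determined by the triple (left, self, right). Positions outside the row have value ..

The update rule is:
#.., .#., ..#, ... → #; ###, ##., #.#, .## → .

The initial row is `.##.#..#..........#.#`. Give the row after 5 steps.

....#################

step 1: #...###############.#
step 2: ####................#
step 3: ....#################
step 4: ####.................
step 5: ....#################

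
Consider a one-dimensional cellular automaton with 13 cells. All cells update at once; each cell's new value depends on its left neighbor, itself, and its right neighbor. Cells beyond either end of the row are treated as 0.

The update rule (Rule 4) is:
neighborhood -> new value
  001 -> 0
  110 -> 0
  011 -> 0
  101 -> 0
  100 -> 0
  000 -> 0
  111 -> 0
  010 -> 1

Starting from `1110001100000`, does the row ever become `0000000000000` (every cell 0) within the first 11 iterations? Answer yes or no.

yes

iteration 1: 0000000000000
all cells are 0 at iteration 1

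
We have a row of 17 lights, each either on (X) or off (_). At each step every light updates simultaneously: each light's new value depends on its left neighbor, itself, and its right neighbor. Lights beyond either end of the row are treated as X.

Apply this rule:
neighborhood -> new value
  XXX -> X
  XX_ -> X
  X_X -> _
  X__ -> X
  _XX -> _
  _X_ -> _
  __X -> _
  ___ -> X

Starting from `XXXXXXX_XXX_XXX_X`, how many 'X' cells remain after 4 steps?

step 1: XXXXXXX__XX__XX__
step 2: XXXXXXXX__XX__XX_
step 3: XXXXXXXXX__XX__X_
step 4: XXXXXXXXXX__XX___
count of X: 12

12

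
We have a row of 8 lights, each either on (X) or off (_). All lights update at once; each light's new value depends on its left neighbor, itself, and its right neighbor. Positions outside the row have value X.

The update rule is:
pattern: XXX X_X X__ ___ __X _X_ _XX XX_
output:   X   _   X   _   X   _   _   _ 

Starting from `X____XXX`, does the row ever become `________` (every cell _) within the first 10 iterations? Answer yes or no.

yes

_X__X_XX
__XX___X
XX__X_X_
X_XX____
____X__X
X__X_XX_
_XX_____
___X___X
X_X_X_X_
________
all cells are _ at iteration 10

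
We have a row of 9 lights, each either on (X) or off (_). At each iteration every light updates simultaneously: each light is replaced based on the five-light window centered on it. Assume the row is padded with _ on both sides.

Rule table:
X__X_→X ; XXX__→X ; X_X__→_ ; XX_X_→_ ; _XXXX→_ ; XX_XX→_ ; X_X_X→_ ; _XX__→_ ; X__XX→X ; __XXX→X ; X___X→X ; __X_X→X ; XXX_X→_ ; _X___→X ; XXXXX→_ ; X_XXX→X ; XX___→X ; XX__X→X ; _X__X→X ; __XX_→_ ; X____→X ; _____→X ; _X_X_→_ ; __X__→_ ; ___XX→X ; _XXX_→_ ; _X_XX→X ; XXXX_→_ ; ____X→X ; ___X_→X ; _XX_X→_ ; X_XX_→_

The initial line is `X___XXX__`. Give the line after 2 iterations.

_XXXX_XXX
XX____X_X

XX____X_X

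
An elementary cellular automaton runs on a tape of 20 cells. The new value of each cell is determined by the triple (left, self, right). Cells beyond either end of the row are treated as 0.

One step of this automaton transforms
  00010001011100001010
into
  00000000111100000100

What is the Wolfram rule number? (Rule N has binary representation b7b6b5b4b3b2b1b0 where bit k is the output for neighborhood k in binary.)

232

position 10: 111 → 1  (bit 7 = 1)
position 11: 110 → 1  (bit 6 = 1)
position 8: 101 → 1  (bit 5 = 1)
position 4: 100 → 0  (bit 4 = 0)
position 9: 011 → 1  (bit 3 = 1)
position 3: 010 → 0  (bit 2 = 0)
position 2: 001 → 0  (bit 1 = 0)
position 0: 000 → 0  (bit 0 = 0)
bits b7..b0 = 11101000 = 232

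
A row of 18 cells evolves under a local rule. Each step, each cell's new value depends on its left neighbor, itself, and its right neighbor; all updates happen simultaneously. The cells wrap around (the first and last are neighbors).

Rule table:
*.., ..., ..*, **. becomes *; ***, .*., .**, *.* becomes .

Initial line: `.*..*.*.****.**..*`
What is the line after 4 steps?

*.********.**..***

step 1: ..**.......*..***.
step 2: **.********.**..**
step 3: .*........*..***..
step 4: *.********.**..***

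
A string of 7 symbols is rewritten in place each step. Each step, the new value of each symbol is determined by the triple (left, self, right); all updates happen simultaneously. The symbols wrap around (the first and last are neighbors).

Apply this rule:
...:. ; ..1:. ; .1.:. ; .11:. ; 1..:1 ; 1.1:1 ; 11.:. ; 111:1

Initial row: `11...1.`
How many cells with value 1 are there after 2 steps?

2

..1...1
1..1...
count of 1: 2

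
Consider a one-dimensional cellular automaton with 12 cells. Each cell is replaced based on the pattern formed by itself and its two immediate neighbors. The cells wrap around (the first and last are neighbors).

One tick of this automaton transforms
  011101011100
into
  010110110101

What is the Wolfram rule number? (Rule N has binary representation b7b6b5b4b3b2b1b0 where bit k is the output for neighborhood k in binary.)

position 2: 111 → 0  (bit 7 = 0)
position 3: 110 → 1  (bit 6 = 1)
position 4: 101 → 1  (bit 5 = 1)
position 10: 100 → 0  (bit 4 = 0)
position 1: 011 → 1  (bit 3 = 1)
position 5: 010 → 0  (bit 2 = 0)
position 0: 001 → 0  (bit 1 = 0)
position 11: 000 → 1  (bit 0 = 1)
bits b7..b0 = 01101001 = 105

105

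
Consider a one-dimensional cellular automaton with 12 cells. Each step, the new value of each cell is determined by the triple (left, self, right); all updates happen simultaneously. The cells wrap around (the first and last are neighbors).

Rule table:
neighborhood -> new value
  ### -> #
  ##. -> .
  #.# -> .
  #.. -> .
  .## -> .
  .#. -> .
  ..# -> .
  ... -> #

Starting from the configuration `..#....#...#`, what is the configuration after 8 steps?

###..#####..

step 1: ....##...#..
step 2: ###....#...#
step 3: ##..##...#..
step 4: .......#....
step 5: ######...###
step 6: #####..#..##
step 7: ####.......#
step 8: ###..#####..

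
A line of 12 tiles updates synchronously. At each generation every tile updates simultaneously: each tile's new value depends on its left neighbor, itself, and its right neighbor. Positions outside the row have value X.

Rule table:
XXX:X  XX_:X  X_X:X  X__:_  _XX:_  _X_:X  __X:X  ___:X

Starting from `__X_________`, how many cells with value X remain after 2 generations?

generation 1: _XX_XXXXXXXX
generation 2: X_XX_XXXXXXX
count of X: 10

10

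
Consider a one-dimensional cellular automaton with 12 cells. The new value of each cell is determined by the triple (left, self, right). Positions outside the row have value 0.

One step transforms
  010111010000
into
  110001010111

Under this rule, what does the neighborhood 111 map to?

At position 4 the neighborhood is 111; the next row has 0 there.

0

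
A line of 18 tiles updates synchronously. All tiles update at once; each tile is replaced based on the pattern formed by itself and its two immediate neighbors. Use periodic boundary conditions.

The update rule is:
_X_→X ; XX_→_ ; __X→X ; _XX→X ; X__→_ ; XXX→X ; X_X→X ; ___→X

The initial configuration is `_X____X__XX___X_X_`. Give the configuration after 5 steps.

XXX_XX__XXXXX_XX_X

XX_XXXX_XX__XXXXX_
X_XXXX_XX__XXXXX_X
_XXXX_XX__XXXXX_XX
XXXX_XX__XXXXX_XX_
XXX_XX__XXXXX_XX_X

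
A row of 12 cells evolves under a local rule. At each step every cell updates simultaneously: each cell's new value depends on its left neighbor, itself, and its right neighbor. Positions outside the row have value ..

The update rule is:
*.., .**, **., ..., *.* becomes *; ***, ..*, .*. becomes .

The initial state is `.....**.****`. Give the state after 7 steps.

****.****..*
*..***..**..
.*.*.**.****
..*.*****..*
*..**...**..
.*.****.****
..**..***..*

..**..***..*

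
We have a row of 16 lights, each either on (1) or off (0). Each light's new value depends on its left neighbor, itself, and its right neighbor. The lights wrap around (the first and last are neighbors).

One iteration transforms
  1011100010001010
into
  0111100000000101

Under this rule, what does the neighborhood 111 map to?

At position 3 the neighborhood is 111; the next row has 1 there.

1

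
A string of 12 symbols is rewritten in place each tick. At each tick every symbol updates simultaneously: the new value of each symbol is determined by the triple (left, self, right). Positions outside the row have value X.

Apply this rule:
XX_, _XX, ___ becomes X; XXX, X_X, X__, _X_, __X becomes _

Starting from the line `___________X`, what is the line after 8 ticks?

___________X

_XXXXXXXXX_X
_X_______X_X
___XXXXX___X
_X_X___X_X_X
_____X_____X
_XXX___XXX_X
_X_X_X_X_X_X
___________X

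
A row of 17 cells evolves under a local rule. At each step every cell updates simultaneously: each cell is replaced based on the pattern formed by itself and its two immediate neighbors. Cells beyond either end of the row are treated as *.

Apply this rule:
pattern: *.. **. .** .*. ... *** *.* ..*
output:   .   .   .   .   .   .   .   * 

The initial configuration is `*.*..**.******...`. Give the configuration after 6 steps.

step 1: ....*...........*
step 2: ...*...........*.
step 3: ..*...........*..
step 4: .*...........*..*
step 5: ............*..*.
step 6: ...........*..*..

...........*..*..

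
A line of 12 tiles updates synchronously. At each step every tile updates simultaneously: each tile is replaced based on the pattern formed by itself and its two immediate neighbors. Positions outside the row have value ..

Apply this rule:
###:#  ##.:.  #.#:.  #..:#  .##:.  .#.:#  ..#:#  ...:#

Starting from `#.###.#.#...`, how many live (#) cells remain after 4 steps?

7

#..#..#.####
#######..##.
.#####.##..#
#.###....###
count of #: 7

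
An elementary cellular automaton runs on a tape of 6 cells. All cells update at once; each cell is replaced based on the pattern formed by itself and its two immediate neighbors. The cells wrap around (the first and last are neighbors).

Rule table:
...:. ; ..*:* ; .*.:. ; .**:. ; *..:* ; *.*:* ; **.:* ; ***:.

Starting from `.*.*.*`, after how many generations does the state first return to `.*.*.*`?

*.*.*.
.*.*.*

2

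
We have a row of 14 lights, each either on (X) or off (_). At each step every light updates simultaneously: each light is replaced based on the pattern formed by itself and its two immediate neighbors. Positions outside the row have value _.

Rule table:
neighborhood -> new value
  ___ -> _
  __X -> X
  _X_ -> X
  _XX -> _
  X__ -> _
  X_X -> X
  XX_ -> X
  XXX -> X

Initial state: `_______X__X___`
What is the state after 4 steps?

______XX_XX___
_____X_XX_X___
____XXX_XXX___
___X_XXX_XX___

___X_XXX_XX___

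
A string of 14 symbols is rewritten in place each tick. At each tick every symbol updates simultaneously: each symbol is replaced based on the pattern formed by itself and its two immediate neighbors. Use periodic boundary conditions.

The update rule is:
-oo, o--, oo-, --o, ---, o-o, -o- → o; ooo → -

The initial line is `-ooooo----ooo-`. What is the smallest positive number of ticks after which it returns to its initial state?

tick 1: oo---oooooo-oo
tick 2: -ooooo----ooo-

2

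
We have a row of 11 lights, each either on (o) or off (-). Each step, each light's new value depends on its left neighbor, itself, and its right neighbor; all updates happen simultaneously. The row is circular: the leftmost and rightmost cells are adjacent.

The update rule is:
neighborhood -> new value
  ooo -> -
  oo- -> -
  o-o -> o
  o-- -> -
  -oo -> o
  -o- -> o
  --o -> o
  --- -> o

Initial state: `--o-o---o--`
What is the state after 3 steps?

-ooooo--oo-

ooooo-ooo-o
-----oo--oo
-ooooo--oo-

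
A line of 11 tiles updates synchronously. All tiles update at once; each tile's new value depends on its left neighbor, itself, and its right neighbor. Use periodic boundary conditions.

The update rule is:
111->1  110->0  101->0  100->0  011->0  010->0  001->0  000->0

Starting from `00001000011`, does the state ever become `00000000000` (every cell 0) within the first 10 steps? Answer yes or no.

yes

step 1: 00000000000
all cells are 0 at step 1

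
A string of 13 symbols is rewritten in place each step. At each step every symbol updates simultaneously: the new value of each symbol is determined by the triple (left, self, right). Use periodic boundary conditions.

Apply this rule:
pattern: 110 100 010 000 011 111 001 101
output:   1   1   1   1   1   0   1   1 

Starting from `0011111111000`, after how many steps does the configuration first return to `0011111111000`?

2

step 1: 1110000001111
step 2: 0011111111000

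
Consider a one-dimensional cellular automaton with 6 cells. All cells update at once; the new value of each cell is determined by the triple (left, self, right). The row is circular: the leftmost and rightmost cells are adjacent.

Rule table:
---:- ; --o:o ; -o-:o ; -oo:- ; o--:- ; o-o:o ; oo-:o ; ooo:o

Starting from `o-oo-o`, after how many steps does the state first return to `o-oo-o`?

oo-oo-
-oo-oo
o-oo-o

3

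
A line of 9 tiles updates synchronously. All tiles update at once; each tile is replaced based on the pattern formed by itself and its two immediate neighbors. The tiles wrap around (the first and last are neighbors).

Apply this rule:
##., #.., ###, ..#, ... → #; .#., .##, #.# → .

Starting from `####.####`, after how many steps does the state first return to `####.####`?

####..###
######.##
######..#
########.
.#######.
#.#######
#..######
###.#####
###..####
#####.###
#####..##
#######.#
#######..
.########
..#######
##.######
##..#####
####.####

18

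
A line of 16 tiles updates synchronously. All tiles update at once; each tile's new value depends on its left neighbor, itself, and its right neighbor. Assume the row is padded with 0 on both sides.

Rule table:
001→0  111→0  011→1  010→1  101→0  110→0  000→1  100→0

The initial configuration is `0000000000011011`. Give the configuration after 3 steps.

1111111111010010
1000000000010010
1011111111010010

1011111111010010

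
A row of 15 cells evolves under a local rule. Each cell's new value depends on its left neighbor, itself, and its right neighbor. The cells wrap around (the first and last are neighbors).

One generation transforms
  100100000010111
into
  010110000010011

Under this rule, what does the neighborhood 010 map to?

At position 3 the neighborhood is 010; the next row has 1 there.

1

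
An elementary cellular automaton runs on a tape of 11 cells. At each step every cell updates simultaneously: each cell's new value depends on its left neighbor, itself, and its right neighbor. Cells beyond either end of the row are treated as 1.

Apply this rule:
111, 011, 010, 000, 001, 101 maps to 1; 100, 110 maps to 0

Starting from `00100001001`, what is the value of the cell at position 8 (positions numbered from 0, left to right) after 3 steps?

1

01101111011
11011110111
10111101111
position 8 holds 1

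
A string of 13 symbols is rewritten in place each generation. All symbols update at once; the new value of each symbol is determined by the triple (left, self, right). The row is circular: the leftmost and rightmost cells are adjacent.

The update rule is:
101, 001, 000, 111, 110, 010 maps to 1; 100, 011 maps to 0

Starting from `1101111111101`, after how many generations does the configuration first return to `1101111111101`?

1110111111110
0111011111111
1011101111111
1101110111111
1110111011111
1111011101111
1111101110111
1111110111011
1111111011101
1111111101110
0111111110111
1011111111011
1101111111101

13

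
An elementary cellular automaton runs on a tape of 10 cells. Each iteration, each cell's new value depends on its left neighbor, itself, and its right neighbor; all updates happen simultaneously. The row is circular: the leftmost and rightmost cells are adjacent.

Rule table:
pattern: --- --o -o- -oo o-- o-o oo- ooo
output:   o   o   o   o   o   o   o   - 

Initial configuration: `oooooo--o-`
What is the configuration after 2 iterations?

oooooo----

iteration 1: o----ooooo
iteration 2: oooooo----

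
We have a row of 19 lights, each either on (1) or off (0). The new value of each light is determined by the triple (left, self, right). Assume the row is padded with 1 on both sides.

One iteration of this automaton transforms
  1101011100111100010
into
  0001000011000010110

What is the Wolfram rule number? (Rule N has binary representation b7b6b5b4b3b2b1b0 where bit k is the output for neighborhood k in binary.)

22

position 0: 111 → 0  (bit 7 = 0)
position 1: 110 → 0  (bit 6 = 0)
position 2: 101 → 0  (bit 5 = 0)
position 8: 100 → 1  (bit 4 = 1)
position 5: 011 → 0  (bit 3 = 0)
position 3: 010 → 1  (bit 2 = 1)
position 9: 001 → 1  (bit 1 = 1)
position 15: 000 → 0  (bit 0 = 0)
bits b7..b0 = 00010110 = 22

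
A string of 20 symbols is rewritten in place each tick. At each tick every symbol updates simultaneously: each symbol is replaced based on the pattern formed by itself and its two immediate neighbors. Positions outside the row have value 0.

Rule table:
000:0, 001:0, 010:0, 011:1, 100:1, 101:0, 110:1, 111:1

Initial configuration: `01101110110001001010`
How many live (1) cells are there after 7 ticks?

01101110111000100001
01101110111100010000
01101110111110001000
01101110111111000100
01101110111111100010
01101110111111110001
01101110111111111000
count of 1: 14

14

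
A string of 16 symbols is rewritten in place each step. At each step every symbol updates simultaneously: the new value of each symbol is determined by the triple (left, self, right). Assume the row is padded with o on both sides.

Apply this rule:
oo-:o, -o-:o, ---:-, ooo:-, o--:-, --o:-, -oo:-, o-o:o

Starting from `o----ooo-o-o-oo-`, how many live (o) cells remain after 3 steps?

2

o------oooooo-oo
o-----------oo--
o------------o--
count of o: 2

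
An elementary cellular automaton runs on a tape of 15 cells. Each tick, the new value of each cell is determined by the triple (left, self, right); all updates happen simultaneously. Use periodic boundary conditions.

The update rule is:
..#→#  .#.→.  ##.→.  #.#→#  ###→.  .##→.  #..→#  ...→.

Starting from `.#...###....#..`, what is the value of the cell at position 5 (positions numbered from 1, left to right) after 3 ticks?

#.#.#...#..#.#.
.#.#.#.#.##.#.#
#.#.#.#.#..#.#.
position 5 holds #

#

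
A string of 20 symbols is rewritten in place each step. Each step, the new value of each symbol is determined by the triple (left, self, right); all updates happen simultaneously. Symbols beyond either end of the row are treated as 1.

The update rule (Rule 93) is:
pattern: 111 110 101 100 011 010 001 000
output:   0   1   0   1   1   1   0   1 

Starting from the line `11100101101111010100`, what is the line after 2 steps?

10110101101101010110

00110101101001010110
10110101101101010110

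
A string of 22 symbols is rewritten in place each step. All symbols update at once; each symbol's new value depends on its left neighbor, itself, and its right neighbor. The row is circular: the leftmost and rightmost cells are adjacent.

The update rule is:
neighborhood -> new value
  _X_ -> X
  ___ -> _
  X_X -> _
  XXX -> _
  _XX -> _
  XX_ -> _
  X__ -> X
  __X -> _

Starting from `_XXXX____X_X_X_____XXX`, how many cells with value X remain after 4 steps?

4

_____X___X_X_XX_______
_____XX__X_X___X______
_______X_X_XX__XX_____
_______X_X___X___X____
count of X: 4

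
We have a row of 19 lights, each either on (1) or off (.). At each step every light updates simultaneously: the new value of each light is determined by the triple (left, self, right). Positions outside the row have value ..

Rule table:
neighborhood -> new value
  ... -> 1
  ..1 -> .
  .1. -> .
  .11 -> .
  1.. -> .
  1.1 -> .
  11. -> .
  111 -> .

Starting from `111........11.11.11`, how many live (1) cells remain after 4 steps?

....111111.........
111........11111111
....111111.........  (repeats step 1; period 2)
step 4: 111........11111111
count of 1: 11

11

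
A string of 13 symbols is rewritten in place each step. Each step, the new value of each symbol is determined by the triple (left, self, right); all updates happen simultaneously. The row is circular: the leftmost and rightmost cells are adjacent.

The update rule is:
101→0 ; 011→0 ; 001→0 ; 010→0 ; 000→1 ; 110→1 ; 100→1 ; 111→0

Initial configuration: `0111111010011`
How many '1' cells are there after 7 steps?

6

step 1: 0000001001001
step 2: 1111100100100
step 3: 0000110010010
step 4: 1110011001001
step 5: 0011001100100
step 6: 1001100110011
step 7: 1100110011000
count of 1: 6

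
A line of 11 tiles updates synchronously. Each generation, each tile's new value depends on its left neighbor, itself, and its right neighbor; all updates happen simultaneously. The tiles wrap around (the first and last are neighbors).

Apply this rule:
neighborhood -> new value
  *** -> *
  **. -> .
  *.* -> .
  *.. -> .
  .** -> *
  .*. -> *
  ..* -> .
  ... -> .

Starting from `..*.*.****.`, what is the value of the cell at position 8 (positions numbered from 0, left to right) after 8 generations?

.

..*.*.***..
..*.*.**...
..*.*.*....
..*.*.*....  (fixed point — unchanged through generation 8)
position 8 holds .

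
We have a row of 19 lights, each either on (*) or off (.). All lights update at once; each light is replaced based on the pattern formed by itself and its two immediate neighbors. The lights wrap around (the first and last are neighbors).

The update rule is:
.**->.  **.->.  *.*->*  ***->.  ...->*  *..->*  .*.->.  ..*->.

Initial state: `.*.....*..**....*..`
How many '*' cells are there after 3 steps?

10

..****..*...***..**
*.....*..**....*...
.****..*...***..**.
count of *: 10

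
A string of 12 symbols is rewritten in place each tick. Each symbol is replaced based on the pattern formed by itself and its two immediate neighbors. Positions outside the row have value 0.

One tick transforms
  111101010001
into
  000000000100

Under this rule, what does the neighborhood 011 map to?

At position 0 the neighborhood is 011; the next row has 0 there.

0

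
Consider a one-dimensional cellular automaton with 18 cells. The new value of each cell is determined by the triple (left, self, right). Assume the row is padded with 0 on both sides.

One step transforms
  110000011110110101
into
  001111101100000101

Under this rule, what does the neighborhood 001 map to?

At position 6 the neighborhood is 001; the next row has 1 there.

1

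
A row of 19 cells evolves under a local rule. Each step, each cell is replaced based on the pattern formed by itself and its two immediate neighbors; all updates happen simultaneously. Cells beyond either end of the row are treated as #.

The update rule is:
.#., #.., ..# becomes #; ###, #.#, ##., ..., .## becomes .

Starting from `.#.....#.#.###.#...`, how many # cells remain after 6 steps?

.##...##.#.....##.#
...#.#...##...#....
#.##.##.#..#.###..#
........####....##.
#......#....#..#...
.#....###..######.#
count of #: 11

11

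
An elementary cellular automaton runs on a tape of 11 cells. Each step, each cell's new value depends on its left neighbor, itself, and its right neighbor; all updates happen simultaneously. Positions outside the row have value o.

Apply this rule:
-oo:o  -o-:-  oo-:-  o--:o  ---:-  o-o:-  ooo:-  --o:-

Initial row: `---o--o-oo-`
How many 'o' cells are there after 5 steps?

o---o---o--
-o---o---o-
--o---o----
o--o---o---
-o--o---o--
count of o: 3

3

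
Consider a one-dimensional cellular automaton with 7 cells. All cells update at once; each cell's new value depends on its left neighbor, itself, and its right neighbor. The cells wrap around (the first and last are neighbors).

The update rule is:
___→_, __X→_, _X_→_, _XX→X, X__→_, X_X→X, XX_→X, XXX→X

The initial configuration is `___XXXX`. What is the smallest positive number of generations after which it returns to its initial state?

1

generation 1: ___XXXX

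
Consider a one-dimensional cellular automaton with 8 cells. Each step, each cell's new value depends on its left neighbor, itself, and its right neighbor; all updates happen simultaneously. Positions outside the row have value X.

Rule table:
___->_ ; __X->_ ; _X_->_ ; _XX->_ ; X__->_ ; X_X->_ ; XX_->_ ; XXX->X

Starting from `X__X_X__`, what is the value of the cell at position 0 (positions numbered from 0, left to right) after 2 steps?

________
________
position 0 holds _

_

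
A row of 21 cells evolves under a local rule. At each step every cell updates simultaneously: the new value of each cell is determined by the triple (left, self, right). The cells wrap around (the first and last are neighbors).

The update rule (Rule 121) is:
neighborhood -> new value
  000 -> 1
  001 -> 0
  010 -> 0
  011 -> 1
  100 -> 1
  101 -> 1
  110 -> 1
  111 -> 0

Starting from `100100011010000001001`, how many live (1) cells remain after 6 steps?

15

110011011101111100101
011011110111000110011
111110011101110111011
000011010111011101110
111011101101110111011
001110111111011101110
count of 1: 15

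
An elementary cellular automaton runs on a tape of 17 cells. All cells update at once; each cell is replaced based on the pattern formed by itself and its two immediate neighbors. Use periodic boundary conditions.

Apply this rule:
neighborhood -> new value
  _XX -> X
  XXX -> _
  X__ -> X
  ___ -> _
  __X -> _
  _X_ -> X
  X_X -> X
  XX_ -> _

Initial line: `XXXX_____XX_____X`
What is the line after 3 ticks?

_X__X_X__X___X__X

tick 1: ____X____X_X____X
tick 2: X___XX___XXXX___X
tick 3: _X__X_X__X___X__X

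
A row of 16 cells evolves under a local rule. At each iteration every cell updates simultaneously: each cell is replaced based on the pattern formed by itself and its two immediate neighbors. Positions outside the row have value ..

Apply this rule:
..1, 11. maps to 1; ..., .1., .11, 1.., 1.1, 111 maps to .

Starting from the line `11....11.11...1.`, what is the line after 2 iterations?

iteration 1: .1...1.1..1..1..
iteration 2: 1...1....1..1...

1...1....1..1...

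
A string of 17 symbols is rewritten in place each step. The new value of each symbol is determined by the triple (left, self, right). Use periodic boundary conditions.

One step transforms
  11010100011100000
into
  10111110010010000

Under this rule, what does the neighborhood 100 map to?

1

At position 6 the neighborhood is 100; the next row has 1 there.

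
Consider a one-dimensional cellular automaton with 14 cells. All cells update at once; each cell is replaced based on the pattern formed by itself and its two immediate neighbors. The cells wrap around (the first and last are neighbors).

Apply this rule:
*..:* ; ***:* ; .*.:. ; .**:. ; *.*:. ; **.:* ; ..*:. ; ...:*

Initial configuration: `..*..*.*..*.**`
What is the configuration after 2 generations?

**..***..***..

*..*....*....*
**..***..***..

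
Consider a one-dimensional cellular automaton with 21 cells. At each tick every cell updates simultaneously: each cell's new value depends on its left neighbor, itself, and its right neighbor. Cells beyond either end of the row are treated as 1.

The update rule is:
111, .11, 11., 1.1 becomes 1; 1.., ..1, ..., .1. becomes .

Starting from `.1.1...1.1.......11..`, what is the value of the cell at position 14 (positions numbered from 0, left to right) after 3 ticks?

.

1.1.....1........11..
11...............11..
11...............11..
position 14 holds .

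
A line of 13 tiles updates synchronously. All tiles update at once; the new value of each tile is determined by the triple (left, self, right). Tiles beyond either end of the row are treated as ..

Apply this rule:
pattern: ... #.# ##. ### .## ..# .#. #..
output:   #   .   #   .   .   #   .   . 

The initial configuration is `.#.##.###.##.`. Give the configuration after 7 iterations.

iteration 1: #...#...#..#.
iteration 2: ..##..##..#..
iteration 3: ##.#.#.#.#..#
iteration 4: .#.........#.
iteration 5: #..########..
iteration 6: ..#.......#.#
iteration 7: ##..######...

##..######...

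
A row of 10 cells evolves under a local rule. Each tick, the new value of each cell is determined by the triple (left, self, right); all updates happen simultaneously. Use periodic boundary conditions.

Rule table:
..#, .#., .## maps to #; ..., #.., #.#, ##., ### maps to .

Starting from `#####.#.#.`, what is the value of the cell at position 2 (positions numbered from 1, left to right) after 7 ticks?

tick 1: #.....#.#.
tick 2: #....##.#.
tick 3: #...##..#.
tick 4: #..##..##.
tick 5: #.##..##..
tick 6: #.#..##..#
tick 7: ..#.##..##
position 2 holds .

.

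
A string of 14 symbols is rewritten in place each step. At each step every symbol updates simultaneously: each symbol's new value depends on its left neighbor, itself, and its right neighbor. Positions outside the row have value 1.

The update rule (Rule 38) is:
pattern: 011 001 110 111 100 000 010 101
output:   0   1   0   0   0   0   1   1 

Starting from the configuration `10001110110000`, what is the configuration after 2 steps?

00010001000001
00110011000010

00110011000010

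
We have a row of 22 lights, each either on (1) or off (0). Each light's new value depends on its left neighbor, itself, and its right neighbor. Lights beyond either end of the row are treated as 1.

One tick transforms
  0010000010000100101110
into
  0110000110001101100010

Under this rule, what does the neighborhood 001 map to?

At position 1 the neighborhood is 001; the next row has 1 there.

1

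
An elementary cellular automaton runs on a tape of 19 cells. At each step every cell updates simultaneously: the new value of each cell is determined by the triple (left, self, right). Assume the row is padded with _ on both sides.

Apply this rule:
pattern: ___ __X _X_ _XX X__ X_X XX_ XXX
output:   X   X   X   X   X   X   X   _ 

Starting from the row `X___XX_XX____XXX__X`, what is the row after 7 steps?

XXXXXXXXXXXXXX_XXXX
X____________XXX__X
XXXXXXXXXXXXXX_XXXX  (repeats step 1; period 2)
step 7: XXXXXXXXXXXXXX_XXXX

XXXXXXXXXXXXXX_XXXX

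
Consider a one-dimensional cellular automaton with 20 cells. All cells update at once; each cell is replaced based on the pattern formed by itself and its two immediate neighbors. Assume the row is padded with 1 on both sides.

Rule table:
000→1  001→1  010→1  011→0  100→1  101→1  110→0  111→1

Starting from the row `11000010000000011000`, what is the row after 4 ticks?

11010111111101111110

10111111111111100111
01011111111111011011
11101111111110100101
11010111111101111110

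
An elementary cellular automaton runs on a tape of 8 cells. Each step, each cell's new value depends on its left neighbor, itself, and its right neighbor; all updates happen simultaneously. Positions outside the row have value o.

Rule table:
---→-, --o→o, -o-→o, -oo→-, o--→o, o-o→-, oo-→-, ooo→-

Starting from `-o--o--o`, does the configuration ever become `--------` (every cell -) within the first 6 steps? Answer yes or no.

yes

-oooooo-
--------
all cells are - at step 2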